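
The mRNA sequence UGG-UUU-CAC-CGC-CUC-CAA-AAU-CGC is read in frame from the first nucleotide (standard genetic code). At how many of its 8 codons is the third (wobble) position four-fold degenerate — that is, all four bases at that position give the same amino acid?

3

Codon 1 UGG (Trp): third position 1-fold.
Codon 2 UUU (Phe): third position 2-fold.
Codon 3 CAC (His): third position 2-fold.
Codon 4 CGC (Arg): third position 4-fold.
Codon 5 CUC (Leu): third position 4-fold.
Codon 6 CAA (Gln): third position 2-fold.
Codon 7 AAU (Asn): third position 2-fold.
Codon 8 CGC (Arg): third position 4-fold.
Four-fold degenerate third positions: 3.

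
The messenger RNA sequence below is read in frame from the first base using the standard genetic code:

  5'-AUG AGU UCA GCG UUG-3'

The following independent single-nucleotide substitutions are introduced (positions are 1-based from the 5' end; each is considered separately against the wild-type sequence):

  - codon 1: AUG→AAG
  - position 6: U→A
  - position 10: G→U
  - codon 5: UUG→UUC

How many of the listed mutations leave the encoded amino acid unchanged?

Codon 1: AUG (Met) → AAG (Lys) — missense.
Codon 2: AGU (Ser) → AGA (Arg) — missense.
Codon 4: GCG (Ala) → UCG (Ser) — missense.
Codon 5: UUG (Leu) → UUC (Phe) — missense.
Synonymous: 0 of 4.

0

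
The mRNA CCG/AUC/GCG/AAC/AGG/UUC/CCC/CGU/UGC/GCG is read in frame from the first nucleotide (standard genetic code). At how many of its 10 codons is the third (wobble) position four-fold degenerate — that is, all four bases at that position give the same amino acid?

Codon 1 CCG (Pro): third position 4-fold.
Codon 2 AUC (Ile): third position 3-fold.
Codon 3 GCG (Ala): third position 4-fold.
Codon 4 AAC (Asn): third position 2-fold.
Codon 5 AGG (Arg): third position 2-fold.
Codon 6 UUC (Phe): third position 2-fold.
Codon 7 CCC (Pro): third position 4-fold.
Codon 8 CGU (Arg): third position 4-fold.
Codon 9 UGC (Cys): third position 2-fold.
Codon 10 GCG (Ala): third position 4-fold.
Four-fold degenerate third positions: 5.

5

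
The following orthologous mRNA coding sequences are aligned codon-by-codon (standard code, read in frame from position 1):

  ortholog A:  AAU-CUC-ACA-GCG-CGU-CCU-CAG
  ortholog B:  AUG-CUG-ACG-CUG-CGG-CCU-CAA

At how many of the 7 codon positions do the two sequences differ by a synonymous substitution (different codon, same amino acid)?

4

Codon 1: AAU Asn / AUG Met — nonsynonymous.
Codon 2: CUC Leu / CUG Leu — synonymous.
Codon 3: ACA Thr / ACG Thr — synonymous.
Codon 4: GCG Ala / CUG Leu — nonsynonymous.
Codon 5: CGU Arg / CGG Arg — synonymous.
Codon 6: CCU Pro / CCU Pro — identical.
Codon 7: CAG Gln / CAA Gln — synonymous.
Synonymous differences: 4.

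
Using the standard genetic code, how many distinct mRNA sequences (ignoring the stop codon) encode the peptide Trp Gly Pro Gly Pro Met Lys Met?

512

Trp: 1 codon.
Gly: 4 codons.
Pro: 4 codons.
Gly: 4 codons.
Pro: 4 codons.
Met: 1 codon.
Lys: 2 codons.
Met: 1 codon.
1 × 4 × 4 × 4 × 4 × 1 × 2 × 1 = 512.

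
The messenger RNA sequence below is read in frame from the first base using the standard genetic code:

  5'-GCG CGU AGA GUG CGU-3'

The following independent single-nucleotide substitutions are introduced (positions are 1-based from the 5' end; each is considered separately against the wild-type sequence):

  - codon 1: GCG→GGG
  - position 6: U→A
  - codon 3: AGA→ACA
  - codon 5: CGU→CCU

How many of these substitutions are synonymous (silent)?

Codon 1: GCG (Ala) → GGG (Gly) — missense.
Codon 2: CGU (Arg) → CGA (Arg) — synonymous.
Codon 3: AGA (Arg) → ACA (Thr) — missense.
Codon 5: CGU (Arg) → CCU (Pro) — missense.
Synonymous: 1 of 4.

1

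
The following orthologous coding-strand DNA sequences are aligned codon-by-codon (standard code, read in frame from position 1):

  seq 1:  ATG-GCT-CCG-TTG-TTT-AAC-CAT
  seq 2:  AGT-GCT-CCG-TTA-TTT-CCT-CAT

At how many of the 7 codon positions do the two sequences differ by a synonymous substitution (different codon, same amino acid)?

1

Codon 1: ATG Met / AGT Ser — nonsynonymous.
Codon 2: GCT Ala / GCT Ala — identical.
Codon 3: CCG Pro / CCG Pro — identical.
Codon 4: TTG Leu / TTA Leu — synonymous.
Codon 5: TTT Phe / TTT Phe — identical.
Codon 6: AAC Asn / CCT Pro — nonsynonymous.
Codon 7: CAT His / CAT His — identical.
Synonymous differences: 1.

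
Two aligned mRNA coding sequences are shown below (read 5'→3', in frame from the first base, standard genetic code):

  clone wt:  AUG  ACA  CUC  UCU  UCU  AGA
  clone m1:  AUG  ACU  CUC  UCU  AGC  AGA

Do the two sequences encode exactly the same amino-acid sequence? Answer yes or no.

yes

Codon 1: AUG Met / AUG Met — identical.
Codon 2: ACA Thr / ACU Thr — synonymous.
Codon 3: CUC Leu / CUC Leu — identical.
Codon 4: UCU Ser / UCU Ser — identical.
Codon 5: UCU Ser / AGC Ser — synonymous.
Codon 6: AGA Arg / AGA Arg — identical.
Nonsynonymous differences: 0 → same protein.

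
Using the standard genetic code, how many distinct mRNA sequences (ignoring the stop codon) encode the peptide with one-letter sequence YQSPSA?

2304

Tyr: 2 codons.
Gln: 2 codons.
Ser: 6 codons.
Pro: 4 codons.
Ser: 6 codons.
Ala: 4 codons.
2 × 2 × 6 × 4 × 6 × 4 = 2304.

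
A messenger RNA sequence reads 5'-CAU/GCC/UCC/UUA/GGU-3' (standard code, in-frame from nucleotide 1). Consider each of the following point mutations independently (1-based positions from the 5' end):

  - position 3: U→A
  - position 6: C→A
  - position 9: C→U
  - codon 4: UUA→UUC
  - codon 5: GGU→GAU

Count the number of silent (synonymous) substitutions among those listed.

Codon 1: CAU (His) → CAA (Gln) — missense.
Codon 2: GCC (Ala) → GCA (Ala) — synonymous.
Codon 3: UCC (Ser) → UCU (Ser) — synonymous.
Codon 4: UUA (Leu) → UUC (Phe) — missense.
Codon 5: GGU (Gly) → GAU (Asp) — missense.
Synonymous: 2 of 5.

2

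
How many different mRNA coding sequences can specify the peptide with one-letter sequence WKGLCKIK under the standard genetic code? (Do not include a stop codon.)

1152

Trp: 1 codon.
Lys: 2 codons.
Gly: 4 codons.
Leu: 6 codons.
Cys: 2 codons.
Lys: 2 codons.
Ile: 3 codons.
Lys: 2 codons.
1 × 2 × 4 × 6 × 2 × 2 × 3 × 2 = 1152.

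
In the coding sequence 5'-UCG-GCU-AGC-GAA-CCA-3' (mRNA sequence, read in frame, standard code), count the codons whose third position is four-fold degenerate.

Codon 1 UCG (Ser): third position 4-fold.
Codon 2 GCU (Ala): third position 4-fold.
Codon 3 AGC (Ser): third position 2-fold.
Codon 4 GAA (Glu): third position 2-fold.
Codon 5 CCA (Pro): third position 4-fold.
Four-fold degenerate third positions: 3.

3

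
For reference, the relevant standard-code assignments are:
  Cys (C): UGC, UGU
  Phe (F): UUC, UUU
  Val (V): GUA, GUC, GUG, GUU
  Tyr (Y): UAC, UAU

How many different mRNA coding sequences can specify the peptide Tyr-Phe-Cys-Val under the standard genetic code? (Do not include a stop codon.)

Tyr: 2 codons.
Phe: 2 codons.
Cys: 2 codons.
Val: 4 codons.
2 × 2 × 2 × 4 = 32.

32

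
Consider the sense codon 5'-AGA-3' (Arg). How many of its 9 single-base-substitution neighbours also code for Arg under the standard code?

2

Position 1: CGA → 1 synonymous.
Position 2: none → 0 synonymous.
Position 3: AGG → 1 synonymous.
Total: 1 + 0 + 1 = 2.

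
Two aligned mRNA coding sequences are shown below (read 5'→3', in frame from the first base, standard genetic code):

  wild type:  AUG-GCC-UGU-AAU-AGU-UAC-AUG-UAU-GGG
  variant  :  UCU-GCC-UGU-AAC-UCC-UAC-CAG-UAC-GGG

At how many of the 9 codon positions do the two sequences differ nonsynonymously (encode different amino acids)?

Codon 1: AUG Met / UCU Ser — nonsynonymous.
Codon 2: GCC Ala / GCC Ala — identical.
Codon 3: UGU Cys / UGU Cys — identical.
Codon 4: AAU Asn / AAC Asn — synonymous.
Codon 5: AGU Ser / UCC Ser — synonymous.
Codon 6: UAC Tyr / UAC Tyr — identical.
Codon 7: AUG Met / CAG Gln — nonsynonymous.
Codon 8: UAU Tyr / UAC Tyr — synonymous.
Codon 9: GGG Gly / GGG Gly — identical.
Nonsynonymous differences: 2.

2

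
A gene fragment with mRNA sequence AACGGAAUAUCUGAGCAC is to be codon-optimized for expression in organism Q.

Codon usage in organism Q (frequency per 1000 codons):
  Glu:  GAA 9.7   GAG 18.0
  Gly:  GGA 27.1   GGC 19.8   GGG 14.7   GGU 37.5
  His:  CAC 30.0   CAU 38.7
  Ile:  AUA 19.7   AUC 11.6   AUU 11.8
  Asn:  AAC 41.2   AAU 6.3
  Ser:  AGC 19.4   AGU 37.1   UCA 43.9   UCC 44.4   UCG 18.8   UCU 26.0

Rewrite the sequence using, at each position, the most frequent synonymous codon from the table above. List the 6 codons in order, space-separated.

Codon 1 (Asn): best is AAC at 41.2.
Codon 2 (Gly): best is GGU at 37.5.
Codon 3 (Ile): best is AUA at 19.7.
Codon 4 (Ser): best is UCC at 44.4.
Codon 5 (Glu): best is GAG at 18.0.
Codon 6 (His): best is CAU at 38.7.

AAC GGU AUA UCC GAG CAU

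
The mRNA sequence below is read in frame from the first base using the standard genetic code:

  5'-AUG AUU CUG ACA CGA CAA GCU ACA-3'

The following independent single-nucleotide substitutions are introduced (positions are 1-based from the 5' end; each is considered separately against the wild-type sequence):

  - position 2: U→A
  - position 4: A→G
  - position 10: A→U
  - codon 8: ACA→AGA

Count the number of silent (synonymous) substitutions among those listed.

0

Codon 1: AUG (Met) → AAG (Lys) — missense.
Codon 2: AUU (Ile) → GUU (Val) — missense.
Codon 4: ACA (Thr) → UCA (Ser) — missense.
Codon 8: ACA (Thr) → AGA (Arg) — missense.
Synonymous: 0 of 4.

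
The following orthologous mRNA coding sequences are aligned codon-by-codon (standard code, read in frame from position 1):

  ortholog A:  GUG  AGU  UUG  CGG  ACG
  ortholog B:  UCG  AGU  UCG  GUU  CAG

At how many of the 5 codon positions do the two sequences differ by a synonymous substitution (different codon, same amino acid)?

Codon 1: GUG Val / UCG Ser — nonsynonymous.
Codon 2: AGU Ser / AGU Ser — identical.
Codon 3: UUG Leu / UCG Ser — nonsynonymous.
Codon 4: CGG Arg / GUU Val — nonsynonymous.
Codon 5: ACG Thr / CAG Gln — nonsynonymous.
Synonymous differences: 0.

0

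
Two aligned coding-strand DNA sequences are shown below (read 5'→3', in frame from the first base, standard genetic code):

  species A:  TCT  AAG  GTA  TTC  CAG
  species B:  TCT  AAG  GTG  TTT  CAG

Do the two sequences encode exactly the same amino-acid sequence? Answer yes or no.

yes

Codon 1: TCT Ser / TCT Ser — identical.
Codon 2: AAG Lys / AAG Lys — identical.
Codon 3: GTA Val / GTG Val — synonymous.
Codon 4: TTC Phe / TTT Phe — synonymous.
Codon 5: CAG Gln / CAG Gln — identical.
Nonsynonymous differences: 0 → same protein.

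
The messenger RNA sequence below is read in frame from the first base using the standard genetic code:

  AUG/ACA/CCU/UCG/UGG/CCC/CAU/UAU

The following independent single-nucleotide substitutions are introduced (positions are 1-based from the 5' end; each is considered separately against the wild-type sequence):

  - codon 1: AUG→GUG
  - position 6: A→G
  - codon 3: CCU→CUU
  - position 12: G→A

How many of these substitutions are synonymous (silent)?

2

Codon 1: AUG (Met) → GUG (Val) — missense.
Codon 2: ACA (Thr) → ACG (Thr) — synonymous.
Codon 3: CCU (Pro) → CUU (Leu) — missense.
Codon 4: UCG (Ser) → UCA (Ser) — synonymous.
Synonymous: 2 of 4.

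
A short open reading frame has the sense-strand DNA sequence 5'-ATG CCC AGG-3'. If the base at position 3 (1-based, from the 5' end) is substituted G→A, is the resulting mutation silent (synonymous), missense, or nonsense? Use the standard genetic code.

Position 3 falls in codon 1: ATG → Met.
After the substitution the codon is ATA → Ile.
Met ≠ Ile, so this is a missense mutation.

missense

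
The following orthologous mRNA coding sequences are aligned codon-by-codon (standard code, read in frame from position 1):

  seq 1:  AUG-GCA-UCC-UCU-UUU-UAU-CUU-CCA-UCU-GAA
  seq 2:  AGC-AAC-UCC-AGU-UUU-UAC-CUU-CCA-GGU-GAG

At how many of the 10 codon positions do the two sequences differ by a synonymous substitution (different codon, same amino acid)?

3

Codon 1: AUG Met / AGC Ser — nonsynonymous.
Codon 2: GCA Ala / AAC Asn — nonsynonymous.
Codon 3: UCC Ser / UCC Ser — identical.
Codon 4: UCU Ser / AGU Ser — synonymous.
Codon 5: UUU Phe / UUU Phe — identical.
Codon 6: UAU Tyr / UAC Tyr — synonymous.
Codon 7: CUU Leu / CUU Leu — identical.
Codon 8: CCA Pro / CCA Pro — identical.
Codon 9: UCU Ser / GGU Gly — nonsynonymous.
Codon 10: GAA Glu / GAG Glu — synonymous.
Synonymous differences: 3.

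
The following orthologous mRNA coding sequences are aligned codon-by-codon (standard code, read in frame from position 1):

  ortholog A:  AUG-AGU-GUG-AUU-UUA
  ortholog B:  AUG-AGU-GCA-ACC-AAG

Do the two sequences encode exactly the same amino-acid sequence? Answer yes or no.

no

Codon 1: AUG Met / AUG Met — identical.
Codon 2: AGU Ser / AGU Ser — identical.
Codon 3: GUG Val / GCA Ala — nonsynonymous.
Codon 4: AUU Ile / ACC Thr — nonsynonymous.
Codon 5: UUA Leu / AAG Lys — nonsynonymous.
Nonsynonymous differences: 3 → different protein.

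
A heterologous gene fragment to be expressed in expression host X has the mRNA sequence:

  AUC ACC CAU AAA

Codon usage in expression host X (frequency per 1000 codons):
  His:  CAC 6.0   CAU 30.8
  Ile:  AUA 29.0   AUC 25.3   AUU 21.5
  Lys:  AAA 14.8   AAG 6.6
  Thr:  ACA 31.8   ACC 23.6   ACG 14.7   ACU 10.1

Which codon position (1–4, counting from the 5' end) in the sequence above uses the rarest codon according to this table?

4

Codon 1 AUC (Ile): 25.3 per 1000.
Codon 2 ACC (Thr): 23.6 per 1000.
Codon 3 CAU (His): 30.8 per 1000.
Codon 4 AAA (Lys): 14.8 per 1000.
Lowest frequency is 14.8 at codon 4.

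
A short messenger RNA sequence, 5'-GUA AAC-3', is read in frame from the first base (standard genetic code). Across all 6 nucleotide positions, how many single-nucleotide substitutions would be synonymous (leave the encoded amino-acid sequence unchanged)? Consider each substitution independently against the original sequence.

Codon 1 (GUA, Val): 3 synonymous substitutions.
Codon 2 (AAC, Asn): 1 synonymous substitution.
Total: 3 + 1 = 4.

4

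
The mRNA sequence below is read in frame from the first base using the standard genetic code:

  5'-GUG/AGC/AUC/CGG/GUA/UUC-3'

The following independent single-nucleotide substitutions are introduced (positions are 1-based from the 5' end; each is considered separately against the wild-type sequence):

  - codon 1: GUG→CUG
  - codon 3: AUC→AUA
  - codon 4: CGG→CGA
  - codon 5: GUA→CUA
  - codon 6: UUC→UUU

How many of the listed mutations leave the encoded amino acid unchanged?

Codon 1: GUG (Val) → CUG (Leu) — missense.
Codon 3: AUC (Ile) → AUA (Ile) — synonymous.
Codon 4: CGG (Arg) → CGA (Arg) — synonymous.
Codon 5: GUA (Val) → CUA (Leu) — missense.
Codon 6: UUC (Phe) → UUU (Phe) — synonymous.
Synonymous: 3 of 5.

3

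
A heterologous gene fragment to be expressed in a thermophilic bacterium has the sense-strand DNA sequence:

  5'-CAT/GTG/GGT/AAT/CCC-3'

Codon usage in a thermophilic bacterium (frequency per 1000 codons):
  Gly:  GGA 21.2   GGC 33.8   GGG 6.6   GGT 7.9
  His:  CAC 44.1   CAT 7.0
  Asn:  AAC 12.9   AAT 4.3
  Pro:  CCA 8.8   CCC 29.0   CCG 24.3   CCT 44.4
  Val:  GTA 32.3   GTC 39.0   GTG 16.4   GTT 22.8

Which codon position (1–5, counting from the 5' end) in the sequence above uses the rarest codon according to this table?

4

Codon 1 CAT (His): 7.0 per 1000.
Codon 2 GTG (Val): 16.4 per 1000.
Codon 3 GGT (Gly): 7.9 per 1000.
Codon 4 AAT (Asn): 4.3 per 1000.
Codon 5 CCC (Pro): 29.0 per 1000.
Lowest frequency is 4.3 at codon 4.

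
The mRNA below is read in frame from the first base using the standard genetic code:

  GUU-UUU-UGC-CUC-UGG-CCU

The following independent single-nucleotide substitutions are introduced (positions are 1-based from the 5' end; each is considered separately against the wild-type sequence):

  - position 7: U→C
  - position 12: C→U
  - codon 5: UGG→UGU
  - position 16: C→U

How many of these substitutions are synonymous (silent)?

Codon 3: UGC (Cys) → CGC (Arg) — missense.
Codon 4: CUC (Leu) → CUU (Leu) — synonymous.
Codon 5: UGG (Trp) → UGU (Cys) — missense.
Codon 6: CCU (Pro) → UCU (Ser) — missense.
Synonymous: 1 of 4.

1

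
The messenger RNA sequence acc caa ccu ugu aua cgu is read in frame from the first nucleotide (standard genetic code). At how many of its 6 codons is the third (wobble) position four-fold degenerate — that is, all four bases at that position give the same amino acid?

Codon 1 ACC (Thr): third position 4-fold.
Codon 2 CAA (Gln): third position 2-fold.
Codon 3 CCU (Pro): third position 4-fold.
Codon 4 UGU (Cys): third position 2-fold.
Codon 5 AUA (Ile): third position 3-fold.
Codon 6 CGU (Arg): third position 4-fold.
Four-fold degenerate third positions: 3.

3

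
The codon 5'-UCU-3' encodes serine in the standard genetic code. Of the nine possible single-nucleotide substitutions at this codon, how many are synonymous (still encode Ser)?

3

Position 1: none → 0 synonymous.
Position 2: none → 0 synonymous.
Position 3: UCC, UCA, UCG → 3 synonymous.
Total: 0 + 0 + 3 = 3.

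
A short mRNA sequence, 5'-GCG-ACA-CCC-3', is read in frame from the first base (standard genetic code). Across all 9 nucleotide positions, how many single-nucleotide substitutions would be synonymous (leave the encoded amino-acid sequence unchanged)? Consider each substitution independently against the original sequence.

Codon 1 (GCG, Ala): 3 synonymous substitutions.
Codon 2 (ACA, Thr): 3 synonymous substitutions.
Codon 3 (CCC, Pro): 3 synonymous substitutions.
Total: 3 + 3 + 3 = 9.

9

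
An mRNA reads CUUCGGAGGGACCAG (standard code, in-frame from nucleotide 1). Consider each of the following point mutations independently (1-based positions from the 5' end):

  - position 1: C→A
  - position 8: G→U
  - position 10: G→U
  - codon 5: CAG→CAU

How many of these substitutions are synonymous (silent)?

0

Codon 1: CUU (Leu) → AUU (Ile) — missense.
Codon 3: AGG (Arg) → AUG (Met) — missense.
Codon 4: GAC (Asp) → UAC (Tyr) — missense.
Codon 5: CAG (Gln) → CAU (His) — missense.
Synonymous: 0 of 4.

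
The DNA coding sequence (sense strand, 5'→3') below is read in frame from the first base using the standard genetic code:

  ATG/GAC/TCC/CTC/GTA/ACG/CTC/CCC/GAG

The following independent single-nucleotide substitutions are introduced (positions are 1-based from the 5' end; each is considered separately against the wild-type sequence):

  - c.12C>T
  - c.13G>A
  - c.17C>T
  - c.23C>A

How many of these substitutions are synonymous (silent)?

Codon 4: CTC (Leu) → CTT (Leu) — synonymous.
Codon 5: GTA (Val) → ATA (Ile) — missense.
Codon 6: ACG (Thr) → ATG (Met) — missense.
Codon 8: CCC (Pro) → CAC (His) — missense.
Synonymous: 1 of 4.

1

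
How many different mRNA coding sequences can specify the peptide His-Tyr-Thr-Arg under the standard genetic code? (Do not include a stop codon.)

96

His: 2 codons.
Tyr: 2 codons.
Thr: 4 codons.
Arg: 6 codons.
2 × 2 × 4 × 6 = 96.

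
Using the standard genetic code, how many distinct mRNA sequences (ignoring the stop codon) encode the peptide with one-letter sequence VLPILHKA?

Val: 4 codons.
Leu: 6 codons.
Pro: 4 codons.
Ile: 3 codons.
Leu: 6 codons.
His: 2 codons.
Lys: 2 codons.
Ala: 4 codons.
4 × 6 × 4 × 3 × 6 × 2 × 2 × 4 = 27648.

27648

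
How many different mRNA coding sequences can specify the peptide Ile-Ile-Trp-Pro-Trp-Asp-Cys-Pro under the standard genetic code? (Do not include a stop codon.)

Ile: 3 codons.
Ile: 3 codons.
Trp: 1 codon.
Pro: 4 codons.
Trp: 1 codon.
Asp: 2 codons.
Cys: 2 codons.
Pro: 4 codons.
3 × 3 × 1 × 4 × 1 × 2 × 2 × 4 = 576.

576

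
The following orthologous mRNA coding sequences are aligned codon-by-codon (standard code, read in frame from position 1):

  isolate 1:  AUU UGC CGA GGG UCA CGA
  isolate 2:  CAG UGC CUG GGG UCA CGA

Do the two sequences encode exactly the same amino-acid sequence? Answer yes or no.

Codon 1: AUU Ile / CAG Gln — nonsynonymous.
Codon 2: UGC Cys / UGC Cys — identical.
Codon 3: CGA Arg / CUG Leu — nonsynonymous.
Codon 4: GGG Gly / GGG Gly — identical.
Codon 5: UCA Ser / UCA Ser — identical.
Codon 6: CGA Arg / CGA Arg — identical.
Nonsynonymous differences: 2 → different protein.

no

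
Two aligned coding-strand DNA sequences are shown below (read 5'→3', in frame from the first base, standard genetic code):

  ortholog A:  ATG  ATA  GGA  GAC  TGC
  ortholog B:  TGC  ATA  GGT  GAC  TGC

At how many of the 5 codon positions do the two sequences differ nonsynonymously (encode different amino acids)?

Codon 1: ATG Met / TGC Cys — nonsynonymous.
Codon 2: ATA Ile / ATA Ile — identical.
Codon 3: GGA Gly / GGT Gly — synonymous.
Codon 4: GAC Asp / GAC Asp — identical.
Codon 5: TGC Cys / TGC Cys — identical.
Nonsynonymous differences: 1.

1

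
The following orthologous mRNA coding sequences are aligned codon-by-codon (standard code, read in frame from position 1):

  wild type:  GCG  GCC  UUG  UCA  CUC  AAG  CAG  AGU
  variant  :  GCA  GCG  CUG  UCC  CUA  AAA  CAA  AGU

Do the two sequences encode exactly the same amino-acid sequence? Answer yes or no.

yes

Codon 1: GCG Ala / GCA Ala — synonymous.
Codon 2: GCC Ala / GCG Ala — synonymous.
Codon 3: UUG Leu / CUG Leu — synonymous.
Codon 4: UCA Ser / UCC Ser — synonymous.
Codon 5: CUC Leu / CUA Leu — synonymous.
Codon 6: AAG Lys / AAA Lys — synonymous.
Codon 7: CAG Gln / CAA Gln — synonymous.
Codon 8: AGU Ser / AGU Ser — identical.
Nonsynonymous differences: 0 → same protein.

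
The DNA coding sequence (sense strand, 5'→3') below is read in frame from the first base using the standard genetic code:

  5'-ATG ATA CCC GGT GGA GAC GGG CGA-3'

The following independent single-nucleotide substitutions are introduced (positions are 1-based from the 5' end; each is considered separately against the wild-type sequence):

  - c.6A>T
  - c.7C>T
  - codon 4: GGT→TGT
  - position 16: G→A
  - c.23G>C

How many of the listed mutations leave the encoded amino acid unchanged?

Codon 2: ATA (Ile) → ATT (Ile) — synonymous.
Codon 3: CCC (Pro) → TCC (Ser) — missense.
Codon 4: GGT (Gly) → TGT (Cys) — missense.
Codon 6: GAC (Asp) → AAC (Asn) — missense.
Codon 8: CGA (Arg) → CCA (Pro) — missense.
Synonymous: 1 of 5.

1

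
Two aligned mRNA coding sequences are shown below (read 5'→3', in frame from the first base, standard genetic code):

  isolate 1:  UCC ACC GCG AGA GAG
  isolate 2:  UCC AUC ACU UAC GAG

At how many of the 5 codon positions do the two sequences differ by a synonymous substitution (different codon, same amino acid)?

0

Codon 1: UCC Ser / UCC Ser — identical.
Codon 2: ACC Thr / AUC Ile — nonsynonymous.
Codon 3: GCG Ala / ACU Thr — nonsynonymous.
Codon 4: AGA Arg / UAC Tyr — nonsynonymous.
Codon 5: GAG Glu / GAG Glu — identical.
Synonymous differences: 0.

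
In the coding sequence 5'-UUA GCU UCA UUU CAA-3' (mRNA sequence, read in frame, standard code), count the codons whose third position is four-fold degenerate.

Codon 1 UUA (Leu): third position 2-fold.
Codon 2 GCU (Ala): third position 4-fold.
Codon 3 UCA (Ser): third position 4-fold.
Codon 4 UUU (Phe): third position 2-fold.
Codon 5 CAA (Gln): third position 2-fold.
Four-fold degenerate third positions: 2.

2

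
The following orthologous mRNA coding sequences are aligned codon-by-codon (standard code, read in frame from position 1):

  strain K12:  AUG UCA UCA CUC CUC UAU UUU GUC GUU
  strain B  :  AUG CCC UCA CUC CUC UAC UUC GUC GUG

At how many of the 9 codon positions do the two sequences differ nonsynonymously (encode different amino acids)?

Codon 1: AUG Met / AUG Met — identical.
Codon 2: UCA Ser / CCC Pro — nonsynonymous.
Codon 3: UCA Ser / UCA Ser — identical.
Codon 4: CUC Leu / CUC Leu — identical.
Codon 5: CUC Leu / CUC Leu — identical.
Codon 6: UAU Tyr / UAC Tyr — synonymous.
Codon 7: UUU Phe / UUC Phe — synonymous.
Codon 8: GUC Val / GUC Val — identical.
Codon 9: GUU Val / GUG Val — synonymous.
Nonsynonymous differences: 1.

1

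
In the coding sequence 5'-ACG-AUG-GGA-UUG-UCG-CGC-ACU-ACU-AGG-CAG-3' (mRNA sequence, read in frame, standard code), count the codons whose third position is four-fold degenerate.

6

Codon 1 ACG (Thr): third position 4-fold.
Codon 2 AUG (Met): third position 1-fold.
Codon 3 GGA (Gly): third position 4-fold.
Codon 4 UUG (Leu): third position 2-fold.
Codon 5 UCG (Ser): third position 4-fold.
Codon 6 CGC (Arg): third position 4-fold.
Codon 7 ACU (Thr): third position 4-fold.
Codon 8 ACU (Thr): third position 4-fold.
Codon 9 AGG (Arg): third position 2-fold.
Codon 10 CAG (Gln): third position 2-fold.
Four-fold degenerate third positions: 6.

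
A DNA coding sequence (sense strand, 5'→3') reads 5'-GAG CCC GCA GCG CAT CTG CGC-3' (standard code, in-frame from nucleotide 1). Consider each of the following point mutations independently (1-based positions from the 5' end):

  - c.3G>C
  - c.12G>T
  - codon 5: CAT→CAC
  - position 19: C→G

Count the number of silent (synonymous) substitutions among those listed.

Codon 1: GAG (Glu) → GAC (Asp) — missense.
Codon 4: GCG (Ala) → GCT (Ala) — synonymous.
Codon 5: CAT (His) → CAC (His) — synonymous.
Codon 7: CGC (Arg) → GGC (Gly) — missense.
Synonymous: 2 of 4.

2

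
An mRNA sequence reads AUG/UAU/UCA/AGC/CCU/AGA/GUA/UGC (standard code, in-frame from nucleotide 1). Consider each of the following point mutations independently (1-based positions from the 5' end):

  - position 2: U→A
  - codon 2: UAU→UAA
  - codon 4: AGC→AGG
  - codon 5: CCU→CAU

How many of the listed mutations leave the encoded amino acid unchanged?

Codon 1: AUG (Met) → AAG (Lys) — missense.
Codon 2: UAU (Tyr) → UAA (Stop) — nonsense.
Codon 4: AGC (Ser) → AGG (Arg) — missense.
Codon 5: CCU (Pro) → CAU (His) — missense.
Synonymous: 0 of 4.

0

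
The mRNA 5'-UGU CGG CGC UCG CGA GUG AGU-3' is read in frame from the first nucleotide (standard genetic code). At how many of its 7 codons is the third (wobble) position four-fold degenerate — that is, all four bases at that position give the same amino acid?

Codon 1 UGU (Cys): third position 2-fold.
Codon 2 CGG (Arg): third position 4-fold.
Codon 3 CGC (Arg): third position 4-fold.
Codon 4 UCG (Ser): third position 4-fold.
Codon 5 CGA (Arg): third position 4-fold.
Codon 6 GUG (Val): third position 4-fold.
Codon 7 AGU (Ser): third position 2-fold.
Four-fold degenerate third positions: 5.

5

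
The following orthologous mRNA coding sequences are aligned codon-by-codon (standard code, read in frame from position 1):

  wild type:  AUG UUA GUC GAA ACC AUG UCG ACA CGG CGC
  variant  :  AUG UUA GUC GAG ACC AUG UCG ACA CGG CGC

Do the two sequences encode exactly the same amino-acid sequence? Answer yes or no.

Codon 1: AUG Met / AUG Met — identical.
Codon 2: UUA Leu / UUA Leu — identical.
Codon 3: GUC Val / GUC Val — identical.
Codon 4: GAA Glu / GAG Glu — synonymous.
Codon 5: ACC Thr / ACC Thr — identical.
Codon 6: AUG Met / AUG Met — identical.
Codon 7: UCG Ser / UCG Ser — identical.
Codon 8: ACA Thr / ACA Thr — identical.
Codon 9: CGG Arg / CGG Arg — identical.
Codon 10: CGC Arg / CGC Arg — identical.
Nonsynonymous differences: 0 → same protein.

yes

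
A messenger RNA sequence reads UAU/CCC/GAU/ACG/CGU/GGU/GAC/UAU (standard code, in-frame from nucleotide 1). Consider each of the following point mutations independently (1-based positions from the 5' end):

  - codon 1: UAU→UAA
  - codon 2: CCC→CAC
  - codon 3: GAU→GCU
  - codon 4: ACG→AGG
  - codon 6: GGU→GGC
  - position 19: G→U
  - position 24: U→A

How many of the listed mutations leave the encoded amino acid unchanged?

Codon 1: UAU (Tyr) → UAA (Stop) — nonsense.
Codon 2: CCC (Pro) → CAC (His) — missense.
Codon 3: GAU (Asp) → GCU (Ala) — missense.
Codon 4: ACG (Thr) → AGG (Arg) — missense.
Codon 6: GGU (Gly) → GGC (Gly) — synonymous.
Codon 7: GAC (Asp) → UAC (Tyr) — missense.
Codon 8: UAU (Tyr) → UAA (Stop) — nonsense.
Synonymous: 1 of 7.

1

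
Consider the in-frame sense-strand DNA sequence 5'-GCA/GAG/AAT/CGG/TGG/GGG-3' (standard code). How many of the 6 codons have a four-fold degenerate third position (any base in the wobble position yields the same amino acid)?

3

Codon 1 GCA (Ala): third position 4-fold.
Codon 2 GAG (Glu): third position 2-fold.
Codon 3 AAT (Asn): third position 2-fold.
Codon 4 CGG (Arg): third position 4-fold.
Codon 5 TGG (Trp): third position 1-fold.
Codon 6 GGG (Gly): third position 4-fold.
Four-fold degenerate third positions: 3.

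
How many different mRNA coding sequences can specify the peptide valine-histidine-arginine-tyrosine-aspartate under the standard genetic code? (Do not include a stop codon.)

192

Val: 4 codons.
His: 2 codons.
Arg: 6 codons.
Tyr: 2 codons.
Asp: 2 codons.
4 × 2 × 6 × 2 × 2 = 192.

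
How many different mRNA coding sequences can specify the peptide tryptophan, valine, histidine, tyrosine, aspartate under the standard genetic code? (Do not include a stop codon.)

32

Trp: 1 codon.
Val: 4 codons.
His: 2 codons.
Tyr: 2 codons.
Asp: 2 codons.
1 × 4 × 2 × 2 × 2 = 32.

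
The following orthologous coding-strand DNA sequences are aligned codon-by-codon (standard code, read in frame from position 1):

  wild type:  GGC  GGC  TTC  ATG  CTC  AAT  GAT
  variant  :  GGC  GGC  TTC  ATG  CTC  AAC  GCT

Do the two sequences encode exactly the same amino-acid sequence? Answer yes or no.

Codon 1: GGC Gly / GGC Gly — identical.
Codon 2: GGC Gly / GGC Gly — identical.
Codon 3: TTC Phe / TTC Phe — identical.
Codon 4: ATG Met / ATG Met — identical.
Codon 5: CTC Leu / CTC Leu — identical.
Codon 6: AAT Asn / AAC Asn — synonymous.
Codon 7: GAT Asp / GCT Ala — nonsynonymous.
Nonsynonymous differences: 1 → different protein.

no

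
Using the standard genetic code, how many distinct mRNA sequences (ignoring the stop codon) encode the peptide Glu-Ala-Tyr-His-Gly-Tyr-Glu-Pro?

Glu: 2 codons.
Ala: 4 codons.
Tyr: 2 codons.
His: 2 codons.
Gly: 4 codons.
Tyr: 2 codons.
Glu: 2 codons.
Pro: 4 codons.
2 × 4 × 2 × 2 × 4 × 2 × 2 × 4 = 2048.

2048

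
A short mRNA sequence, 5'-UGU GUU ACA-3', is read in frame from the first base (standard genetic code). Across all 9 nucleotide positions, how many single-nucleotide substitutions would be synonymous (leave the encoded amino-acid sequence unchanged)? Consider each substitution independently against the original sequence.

Codon 1 (UGU, Cys): 1 synonymous substitution.
Codon 2 (GUU, Val): 3 synonymous substitutions.
Codon 3 (ACA, Thr): 3 synonymous substitutions.
Total: 1 + 3 + 3 = 7.

7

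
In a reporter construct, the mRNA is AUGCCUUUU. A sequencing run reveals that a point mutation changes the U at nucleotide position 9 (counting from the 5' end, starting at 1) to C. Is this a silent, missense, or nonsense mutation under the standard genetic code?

Position 9 falls in codon 3: UUU → Phe.
After the substitution the codon is UUC → Phe.
Both encode Phe, so the change is synonymous.

silent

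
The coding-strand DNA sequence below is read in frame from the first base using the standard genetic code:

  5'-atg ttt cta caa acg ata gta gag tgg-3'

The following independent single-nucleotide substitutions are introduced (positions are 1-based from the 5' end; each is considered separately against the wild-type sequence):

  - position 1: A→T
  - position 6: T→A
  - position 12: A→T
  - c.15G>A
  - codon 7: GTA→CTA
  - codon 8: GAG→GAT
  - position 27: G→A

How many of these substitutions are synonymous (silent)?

Codon 1: ATG (Met) → TTG (Leu) — missense.
Codon 2: TTT (Phe) → TTA (Leu) — missense.
Codon 4: CAA (Gln) → CAT (His) — missense.
Codon 5: ACG (Thr) → ACA (Thr) — synonymous.
Codon 7: GTA (Val) → CTA (Leu) — missense.
Codon 8: GAG (Glu) → GAT (Asp) — missense.
Codon 9: TGG (Trp) → TGA (Stop) — nonsense.
Synonymous: 1 of 7.

1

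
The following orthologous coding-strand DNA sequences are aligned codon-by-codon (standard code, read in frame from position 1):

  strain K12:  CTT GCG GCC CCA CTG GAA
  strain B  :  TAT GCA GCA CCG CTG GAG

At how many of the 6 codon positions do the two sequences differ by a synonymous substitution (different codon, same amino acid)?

Codon 1: CTT Leu / TAT Tyr — nonsynonymous.
Codon 2: GCG Ala / GCA Ala — synonymous.
Codon 3: GCC Ala / GCA Ala — synonymous.
Codon 4: CCA Pro / CCG Pro — synonymous.
Codon 5: CTG Leu / CTG Leu — identical.
Codon 6: GAA Glu / GAG Glu — synonymous.
Synonymous differences: 4.

4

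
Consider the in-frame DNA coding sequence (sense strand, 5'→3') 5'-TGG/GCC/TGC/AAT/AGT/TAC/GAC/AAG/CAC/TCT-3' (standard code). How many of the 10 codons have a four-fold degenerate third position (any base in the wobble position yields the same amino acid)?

Codon 1 TGG (Trp): third position 1-fold.
Codon 2 GCC (Ala): third position 4-fold.
Codon 3 TGC (Cys): third position 2-fold.
Codon 4 AAT (Asn): third position 2-fold.
Codon 5 AGT (Ser): third position 2-fold.
Codon 6 TAC (Tyr): third position 2-fold.
Codon 7 GAC (Asp): third position 2-fold.
Codon 8 AAG (Lys): third position 2-fold.
Codon 9 CAC (His): third position 2-fold.
Codon 10 TCT (Ser): third position 4-fold.
Four-fold degenerate third positions: 2.

2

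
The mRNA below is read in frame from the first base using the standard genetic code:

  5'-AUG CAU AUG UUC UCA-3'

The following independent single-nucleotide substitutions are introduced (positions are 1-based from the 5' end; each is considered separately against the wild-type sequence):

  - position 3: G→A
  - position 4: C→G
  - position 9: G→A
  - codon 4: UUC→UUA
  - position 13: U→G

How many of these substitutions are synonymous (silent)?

Codon 1: AUG (Met) → AUA (Ile) — missense.
Codon 2: CAU (His) → GAU (Asp) — missense.
Codon 3: AUG (Met) → AUA (Ile) — missense.
Codon 4: UUC (Phe) → UUA (Leu) — missense.
Codon 5: UCA (Ser) → GCA (Ala) — missense.
Synonymous: 0 of 5.

0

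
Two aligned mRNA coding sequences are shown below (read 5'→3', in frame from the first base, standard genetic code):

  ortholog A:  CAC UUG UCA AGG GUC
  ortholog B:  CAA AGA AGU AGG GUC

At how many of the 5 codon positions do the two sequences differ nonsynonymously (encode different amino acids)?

2

Codon 1: CAC His / CAA Gln — nonsynonymous.
Codon 2: UUG Leu / AGA Arg — nonsynonymous.
Codon 3: UCA Ser / AGU Ser — synonymous.
Codon 4: AGG Arg / AGG Arg — identical.
Codon 5: GUC Val / GUC Val — identical.
Nonsynonymous differences: 2.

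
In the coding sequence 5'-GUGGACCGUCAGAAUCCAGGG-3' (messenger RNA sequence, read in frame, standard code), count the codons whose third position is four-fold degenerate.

Codon 1 GUG (Val): third position 4-fold.
Codon 2 GAC (Asp): third position 2-fold.
Codon 3 CGU (Arg): third position 4-fold.
Codon 4 CAG (Gln): third position 2-fold.
Codon 5 AAU (Asn): third position 2-fold.
Codon 6 CCA (Pro): third position 4-fold.
Codon 7 GGG (Gly): third position 4-fold.
Four-fold degenerate third positions: 4.

4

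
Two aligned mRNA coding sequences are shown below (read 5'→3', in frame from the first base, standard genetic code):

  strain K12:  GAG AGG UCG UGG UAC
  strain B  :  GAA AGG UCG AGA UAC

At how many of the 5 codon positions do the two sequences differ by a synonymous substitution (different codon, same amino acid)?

Codon 1: GAG Glu / GAA Glu — synonymous.
Codon 2: AGG Arg / AGG Arg — identical.
Codon 3: UCG Ser / UCG Ser — identical.
Codon 4: UGG Trp / AGA Arg — nonsynonymous.
Codon 5: UAC Tyr / UAC Tyr — identical.
Synonymous differences: 1.

1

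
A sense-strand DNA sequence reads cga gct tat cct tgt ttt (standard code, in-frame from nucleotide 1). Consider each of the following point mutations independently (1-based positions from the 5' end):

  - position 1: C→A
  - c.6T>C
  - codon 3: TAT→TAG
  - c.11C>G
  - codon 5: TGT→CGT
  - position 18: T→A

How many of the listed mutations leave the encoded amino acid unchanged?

Codon 1: CGA (Arg) → AGA (Arg) — synonymous.
Codon 2: GCT (Ala) → GCC (Ala) — synonymous.
Codon 3: TAT (Tyr) → TAG (Stop) — nonsense.
Codon 4: CCT (Pro) → CGT (Arg) — missense.
Codon 5: TGT (Cys) → CGT (Arg) — missense.
Codon 6: TTT (Phe) → TTA (Leu) — missense.
Synonymous: 2 of 6.

2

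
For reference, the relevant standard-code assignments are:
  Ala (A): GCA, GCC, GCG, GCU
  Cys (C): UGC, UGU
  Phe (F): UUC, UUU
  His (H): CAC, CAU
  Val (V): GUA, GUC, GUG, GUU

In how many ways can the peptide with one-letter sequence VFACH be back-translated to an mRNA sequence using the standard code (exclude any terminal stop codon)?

Val: 4 codons.
Phe: 2 codons.
Ala: 4 codons.
Cys: 2 codons.
His: 2 codons.
4 × 2 × 4 × 2 × 2 = 128.

128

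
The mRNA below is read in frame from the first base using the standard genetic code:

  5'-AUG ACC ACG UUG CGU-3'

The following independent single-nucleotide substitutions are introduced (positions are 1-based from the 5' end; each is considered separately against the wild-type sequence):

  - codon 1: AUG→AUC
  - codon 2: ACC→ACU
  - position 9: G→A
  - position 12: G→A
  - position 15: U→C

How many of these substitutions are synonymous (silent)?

4

Codon 1: AUG (Met) → AUC (Ile) — missense.
Codon 2: ACC (Thr) → ACU (Thr) — synonymous.
Codon 3: ACG (Thr) → ACA (Thr) — synonymous.
Codon 4: UUG (Leu) → UUA (Leu) — synonymous.
Codon 5: CGU (Arg) → CGC (Arg) — synonymous.
Synonymous: 4 of 5.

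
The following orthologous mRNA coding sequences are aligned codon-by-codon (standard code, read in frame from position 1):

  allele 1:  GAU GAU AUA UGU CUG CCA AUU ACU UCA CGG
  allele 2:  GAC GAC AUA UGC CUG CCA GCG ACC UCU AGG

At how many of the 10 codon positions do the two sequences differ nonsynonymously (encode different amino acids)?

Codon 1: GAU Asp / GAC Asp — synonymous.
Codon 2: GAU Asp / GAC Asp — synonymous.
Codon 3: AUA Ile / AUA Ile — identical.
Codon 4: UGU Cys / UGC Cys — synonymous.
Codon 5: CUG Leu / CUG Leu — identical.
Codon 6: CCA Pro / CCA Pro — identical.
Codon 7: AUU Ile / GCG Ala — nonsynonymous.
Codon 8: ACU Thr / ACC Thr — synonymous.
Codon 9: UCA Ser / UCU Ser — synonymous.
Codon 10: CGG Arg / AGG Arg — synonymous.
Nonsynonymous differences: 1.

1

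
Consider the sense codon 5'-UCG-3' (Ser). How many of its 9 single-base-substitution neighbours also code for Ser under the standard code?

3

Position 1: none → 0 synonymous.
Position 2: none → 0 synonymous.
Position 3: UCU, UCC, UCA → 3 synonymous.
Total: 0 + 0 + 3 = 3.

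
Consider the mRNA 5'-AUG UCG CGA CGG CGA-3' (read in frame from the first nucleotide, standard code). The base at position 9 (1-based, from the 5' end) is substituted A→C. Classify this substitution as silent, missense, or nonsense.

silent

Position 9 falls in codon 3: CGA → Arg.
After the substitution the codon is CGC → Arg.
Both encode Arg, so the change is synonymous.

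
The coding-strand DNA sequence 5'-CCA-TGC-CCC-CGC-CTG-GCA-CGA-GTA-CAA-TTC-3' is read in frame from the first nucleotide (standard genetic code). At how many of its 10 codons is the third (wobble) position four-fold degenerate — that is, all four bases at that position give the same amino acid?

7

Codon 1 CCA (Pro): third position 4-fold.
Codon 2 TGC (Cys): third position 2-fold.
Codon 3 CCC (Pro): third position 4-fold.
Codon 4 CGC (Arg): third position 4-fold.
Codon 5 CTG (Leu): third position 4-fold.
Codon 6 GCA (Ala): third position 4-fold.
Codon 7 CGA (Arg): third position 4-fold.
Codon 8 GTA (Val): third position 4-fold.
Codon 9 CAA (Gln): third position 2-fold.
Codon 10 TTC (Phe): third position 2-fold.
Four-fold degenerate third positions: 7.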